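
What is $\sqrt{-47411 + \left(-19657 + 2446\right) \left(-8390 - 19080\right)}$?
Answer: $\sqrt{472738759} \approx 21743.0$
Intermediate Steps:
$\sqrt{-47411 + \left(-19657 + 2446\right) \left(-8390 - 19080\right)} = \sqrt{-47411 - -472786170} = \sqrt{-47411 + 472786170} = \sqrt{472738759}$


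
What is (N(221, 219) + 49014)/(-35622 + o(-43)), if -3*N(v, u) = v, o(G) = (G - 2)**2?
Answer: -146821/100791 ≈ -1.4567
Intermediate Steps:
o(G) = (-2 + G)**2
N(v, u) = -v/3
(N(221, 219) + 49014)/(-35622 + o(-43)) = (-1/3*221 + 49014)/(-35622 + (-2 - 43)**2) = (-221/3 + 49014)/(-35622 + (-45)**2) = 146821/(3*(-35622 + 2025)) = (146821/3)/(-33597) = (146821/3)*(-1/33597) = -146821/100791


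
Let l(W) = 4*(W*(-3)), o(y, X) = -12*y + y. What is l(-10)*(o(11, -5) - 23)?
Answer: -17280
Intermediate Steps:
o(y, X) = -11*y
l(W) = -12*W (l(W) = 4*(-3*W) = -12*W)
l(-10)*(o(11, -5) - 23) = (-12*(-10))*(-11*11 - 23) = 120*(-121 - 23) = 120*(-144) = -17280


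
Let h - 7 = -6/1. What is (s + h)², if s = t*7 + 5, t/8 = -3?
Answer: 26244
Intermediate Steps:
t = -24 (t = 8*(-3) = -24)
s = -163 (s = -24*7 + 5 = -168 + 5 = -163)
h = 1 (h = 7 - 6/1 = 7 - 6*1 = 7 - 6 = 1)
(s + h)² = (-163 + 1)² = (-162)² = 26244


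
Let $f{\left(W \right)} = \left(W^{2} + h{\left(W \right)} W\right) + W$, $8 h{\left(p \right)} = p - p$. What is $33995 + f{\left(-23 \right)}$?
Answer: $34501$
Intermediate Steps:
$h{\left(p \right)} = 0$ ($h{\left(p \right)} = \frac{p - p}{8} = \frac{1}{8} \cdot 0 = 0$)
$f{\left(W \right)} = W + W^{2}$ ($f{\left(W \right)} = \left(W^{2} + 0 W\right) + W = \left(W^{2} + 0\right) + W = W^{2} + W = W + W^{2}$)
$33995 + f{\left(-23 \right)} = 33995 - 23 \left(1 - 23\right) = 33995 - -506 = 33995 + 506 = 34501$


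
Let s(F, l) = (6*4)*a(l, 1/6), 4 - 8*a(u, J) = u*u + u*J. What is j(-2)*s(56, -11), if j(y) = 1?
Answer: -691/2 ≈ -345.50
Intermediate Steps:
a(u, J) = ½ - u²/8 - J*u/8 (a(u, J) = ½ - (u*u + u*J)/8 = ½ - (u² + J*u)/8 = ½ + (-u²/8 - J*u/8) = ½ - u²/8 - J*u/8)
s(F, l) = 12 - 3*l² - l/2 (s(F, l) = (6*4)*(½ - l²/8 - ⅛*l/6) = 24*(½ - l²/8 - ⅛*⅙*l) = 24*(½ - l²/8 - l/48) = 12 - 3*l² - l/2)
j(-2)*s(56, -11) = 1*(12 - 3*(-11)² - ½*(-11)) = 1*(12 - 3*121 + 11/2) = 1*(12 - 363 + 11/2) = 1*(-691/2) = -691/2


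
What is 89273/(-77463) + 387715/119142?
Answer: 2155267031/1025455194 ≈ 2.1018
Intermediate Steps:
89273/(-77463) + 387715/119142 = 89273*(-1/77463) + 387715*(1/119142) = -89273/77463 + 387715/119142 = 2155267031/1025455194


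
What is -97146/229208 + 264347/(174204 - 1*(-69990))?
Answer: 1316713459/1998972084 ≈ 0.65870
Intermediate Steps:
-97146/229208 + 264347/(174204 - 1*(-69990)) = -97146*1/229208 + 264347/(174204 + 69990) = -6939/16372 + 264347/244194 = 1316713459/1998972084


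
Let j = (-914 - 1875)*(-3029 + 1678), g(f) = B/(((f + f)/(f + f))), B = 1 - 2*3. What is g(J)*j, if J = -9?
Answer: -18839695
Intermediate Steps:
B = -5 (B = 1 - 6 = -5)
g(f) = -5 (g(f) = -5/((f + f)/(f + f)) = -5/((2*f)/((2*f))) = -5/((2*f)*(1/(2*f))) = -5/1 = -5*1 = -5)
j = 3767939 (j = -2789*(-1351) = 3767939)
g(J)*j = -5*3767939 = -18839695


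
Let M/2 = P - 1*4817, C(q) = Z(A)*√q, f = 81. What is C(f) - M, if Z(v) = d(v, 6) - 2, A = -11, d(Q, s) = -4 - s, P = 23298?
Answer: -37070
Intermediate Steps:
Z(v) = -12 (Z(v) = (-4 - 1*6) - 2 = (-4 - 6) - 2 = -10 - 2 = -12)
C(q) = -12*√q
M = 36962 (M = 2*(23298 - 1*4817) = 2*(23298 - 4817) = 2*18481 = 36962)
C(f) - M = -12*√81 - 1*36962 = -12*9 - 36962 = -108 - 36962 = -37070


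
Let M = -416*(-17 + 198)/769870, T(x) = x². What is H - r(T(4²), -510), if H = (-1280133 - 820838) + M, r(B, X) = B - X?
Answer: -809032169743/384935 ≈ -2.1017e+6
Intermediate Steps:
M = -37648/384935 (M = -416*181*(1/769870) = -75296*1/769870 = -37648/384935 ≈ -0.097803)
H = -808737309533/384935 (H = (-1280133 - 820838) - 37648/384935 = -2100971 - 37648/384935 = -808737309533/384935 ≈ -2.1010e+6)
H - r(T(4²), -510) = -808737309533/384935 - ((4²)² - 1*(-510)) = -808737309533/384935 - (16² + 510) = -808737309533/384935 - (256 + 510) = -808737309533/384935 - 1*766 = -808737309533/384935 - 766 = -809032169743/384935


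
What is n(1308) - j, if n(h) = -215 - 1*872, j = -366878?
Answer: 365791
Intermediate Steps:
n(h) = -1087 (n(h) = -215 - 872 = -1087)
n(1308) - j = -1087 - 1*(-366878) = -1087 + 366878 = 365791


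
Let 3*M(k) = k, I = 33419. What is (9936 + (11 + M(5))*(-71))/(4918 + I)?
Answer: 27110/115011 ≈ 0.23572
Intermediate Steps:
M(k) = k/3
(9936 + (11 + M(5))*(-71))/(4918 + I) = (9936 + (11 + (⅓)*5)*(-71))/(4918 + 33419) = (9936 + (11 + 5/3)*(-71))/38337 = (9936 + (38/3)*(-71))*(1/38337) = (9936 - 2698/3)*(1/38337) = (27110/3)*(1/38337) = 27110/115011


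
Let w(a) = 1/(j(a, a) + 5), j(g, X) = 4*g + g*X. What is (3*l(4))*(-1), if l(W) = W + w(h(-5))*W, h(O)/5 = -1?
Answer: -66/5 ≈ -13.200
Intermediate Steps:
h(O) = -5 (h(O) = 5*(-1) = -5)
j(g, X) = 4*g + X*g
w(a) = 1/(5 + a*(4 + a)) (w(a) = 1/(a*(4 + a) + 5) = 1/(5 + a*(4 + a)))
l(W) = 11*W/10 (l(W) = W + W/(5 - 5*(4 - 5)) = W + W/(5 - 5*(-1)) = W + W/(5 + 5) = W + W/10 = 11*W/10)
(3*l(4))*(-1) = (3*((11/10)*4))*(-1) = (3*(22/5))*(-1) = (66/5)*(-1) = -66/5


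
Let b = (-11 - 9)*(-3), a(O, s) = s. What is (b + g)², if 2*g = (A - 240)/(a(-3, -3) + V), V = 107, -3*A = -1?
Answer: 1348431841/389376 ≈ 3463.1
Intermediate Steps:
A = ⅓ (A = -⅓*(-1) = ⅓ ≈ 0.33333)
g = -719/624 (g = ((⅓ - 240)/(-3 + 107))/2 = (-719/3/104)/2 = (-719/3*1/104)/2 = (½)*(-719/312) = -719/624 ≈ -1.1522)
b = 60 (b = -20*(-3) = 60)
(b + g)² = (60 - 719/624)² = (36721/624)² = 1348431841/389376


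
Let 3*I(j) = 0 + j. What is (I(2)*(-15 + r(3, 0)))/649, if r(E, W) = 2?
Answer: -26/1947 ≈ -0.013354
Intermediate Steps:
I(j) = j/3 (I(j) = (0 + j)/3 = j/3)
(I(2)*(-15 + r(3, 0)))/649 = (((1/3)*2)*(-15 + 2))/649 = ((2/3)*(-13))*(1/649) = -26/3*1/649 = -26/1947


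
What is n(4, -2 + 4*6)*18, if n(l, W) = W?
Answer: 396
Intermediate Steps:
n(4, -2 + 4*6)*18 = (-2 + 4*6)*18 = (-2 + 24)*18 = 22*18 = 396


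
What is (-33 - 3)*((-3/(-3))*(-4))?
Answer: 144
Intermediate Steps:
(-33 - 3)*((-3/(-3))*(-4)) = -36*(-1/3*(-3))*(-4) = -36*(-4) = 144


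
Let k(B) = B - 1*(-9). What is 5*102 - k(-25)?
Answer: 526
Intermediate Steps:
k(B) = 9 + B (k(B) = B + 9 = 9 + B)
5*102 - k(-25) = 5*102 - (9 - 25) = 510 - 1*(-16) = 510 + 16 = 526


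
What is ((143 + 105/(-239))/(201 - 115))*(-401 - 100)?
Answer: -8535036/10277 ≈ -830.50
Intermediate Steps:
((143 + 105/(-239))/(201 - 115))*(-401 - 100) = ((143 + 105*(-1/239))/86)*(-501) = ((143 - 105/239)*(1/86))*(-501) = ((34072/239)*(1/86))*(-501) = (17036/10277)*(-501) = -8535036/10277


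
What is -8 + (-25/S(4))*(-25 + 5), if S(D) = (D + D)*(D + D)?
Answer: -3/16 ≈ -0.18750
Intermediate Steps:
S(D) = 4*D² (S(D) = (2*D)*(2*D) = 4*D²)
-8 + (-25/S(4))*(-25 + 5) = -8 + (-25/(4*4²))*(-25 + 5) = -8 - 25/(4*16)*(-20) = -8 - 25/64*(-20) = -8 + 125/16 = -3/16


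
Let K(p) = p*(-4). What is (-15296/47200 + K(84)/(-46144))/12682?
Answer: -192511/7706851400 ≈ -2.4979e-5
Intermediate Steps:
K(p) = -4*p
(-15296/47200 + K(84)/(-46144))/12682 = (-15296/47200 - 4*84/(-46144))/12682 = (-15296*1/47200 - 336*(-1/46144))*(1/12682) = (-478/1475 + 3/412)*(1/12682) = -192511/607700*1/12682 = -192511/7706851400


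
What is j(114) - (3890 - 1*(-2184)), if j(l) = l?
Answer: -5960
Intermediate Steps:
j(114) - (3890 - 1*(-2184)) = 114 - (3890 - 1*(-2184)) = 114 - (3890 + 2184) = 114 - 1*6074 = 114 - 6074 = -5960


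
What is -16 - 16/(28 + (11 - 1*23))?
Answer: -17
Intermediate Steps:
-16 - 16/(28 + (11 - 1*23)) = -16 - 16/(28 + (11 - 23)) = -16 - 16/(28 - 12) = -16 - 16/16 = -16 + (1/16)*(-16) = -16 - 1 = -17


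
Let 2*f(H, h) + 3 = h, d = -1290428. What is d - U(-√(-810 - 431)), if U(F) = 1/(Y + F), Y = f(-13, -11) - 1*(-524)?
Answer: -346518631357/268530 - I*√1241/268530 ≈ -1.2904e+6 - 0.00013119*I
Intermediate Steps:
f(H, h) = -3/2 + h/2
Y = 517 (Y = (-3/2 + (½)*(-11)) - 1*(-524) = (-3/2 - 11/2) + 524 = -7 + 524 = 517)
U(F) = 1/(517 + F)
d - U(-√(-810 - 431)) = -1290428 - 1/(517 - √(-810 - 431)) = -1290428 - 1/(517 - √(-1241)) = -1290428 - 1/(517 - I*√1241)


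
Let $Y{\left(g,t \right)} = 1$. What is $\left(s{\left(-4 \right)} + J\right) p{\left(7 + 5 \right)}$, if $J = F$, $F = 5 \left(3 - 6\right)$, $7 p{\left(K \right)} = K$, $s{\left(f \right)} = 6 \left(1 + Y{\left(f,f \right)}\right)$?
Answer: $- \frac{36}{7} \approx -5.1429$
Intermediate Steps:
$s{\left(f \right)} = 12$ ($s{\left(f \right)} = 6 \left(1 + 1\right) = 6 \cdot 2 = 12$)
$p{\left(K \right)} = \frac{K}{7}$
$F = -15$ ($F = 5 \left(-3\right) = -15$)
$J = -15$
$\left(s{\left(-4 \right)} + J\right) p{\left(7 + 5 \right)} = \left(12 - 15\right) \frac{7 + 5}{7} = - 3 \cdot \frac{1}{7} \cdot 12 = \left(-3\right) \frac{12}{7} = - \frac{36}{7}$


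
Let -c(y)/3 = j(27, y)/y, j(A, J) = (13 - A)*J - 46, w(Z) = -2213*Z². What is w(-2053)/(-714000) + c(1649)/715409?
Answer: 647269954802099341/49547796522000 ≈ 13064.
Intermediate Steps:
j(A, J) = -46 + J*(13 - A) (j(A, J) = J*(13 - A) - 46 = -46 + J*(13 - A))
c(y) = -3*(-46 - 14*y)/y (c(y) = -3*(-46 + 13*y - 1*27*y)/y = -3*(-46 + 13*y - 27*y)/y = -3*(-46 - 14*y)/y)
w(-2053)/(-714000) + c(1649)/715409 = -2213*(-2053)²/(-714000) + (42 + 138/1649)/715409 = -2213*4214809*(-1/714000) + (42 + 138*(1/1649))*(1/715409) = -9327372317*(-1/714000) + (42 + 138/1649)*(1/715409) = 9327372317/714000 + (69396/1649)*(1/715409) = 9327372317/714000 + 69396/1179709441 = 647269954802099341/49547796522000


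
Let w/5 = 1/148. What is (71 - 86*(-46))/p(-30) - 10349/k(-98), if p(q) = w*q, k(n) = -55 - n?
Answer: -13590089/3225 ≈ -4214.0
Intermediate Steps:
w = 5/148 ≈ 0.033784
p(q) = 5*q/148
(71 - 86*(-46))/p(-30) - 10349/k(-98) = (71 - 86*(-46))/(((5/148)*(-30))) - 10349/(-55 - 1*(-98)) = (71 + 3956)/(-75/74) - 10349/(-55 + 98) = 4027*(-74/75) - 10349/43 = -297998/75 - 10349*1/43 = -297998/75 - 10349/43 = -13590089/3225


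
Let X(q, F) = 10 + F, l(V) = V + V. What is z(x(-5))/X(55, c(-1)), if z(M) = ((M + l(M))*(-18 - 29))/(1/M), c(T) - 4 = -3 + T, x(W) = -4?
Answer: -1128/5 ≈ -225.60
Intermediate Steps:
l(V) = 2*V
c(T) = 1 + T (c(T) = 4 + (-3 + T) = 1 + T)
z(M) = -141*M**2 (z(M) = ((M + 2*M)*(-18 - 29))/(1/M) = ((3*M)*(-47))*M = (-141*M)*M = -141*M**2)
z(x(-5))/X(55, c(-1)) = (-141*(-4)**2)/(10 + (1 - 1)) = (-141*16)/(10 + 0) = -2256/10 = -2256*1/10 = -1128/5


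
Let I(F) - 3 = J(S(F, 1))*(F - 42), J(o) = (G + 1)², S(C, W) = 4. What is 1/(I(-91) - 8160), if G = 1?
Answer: -1/8689 ≈ -0.00011509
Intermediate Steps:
J(o) = 4 (J(o) = (1 + 1)² = 2² = 4)
I(F) = -165 + 4*F (I(F) = 3 + 4*(F - 42) = 3 + 4*(-42 + F) = 3 + (-168 + 4*F) = -165 + 4*F)
1/(I(-91) - 8160) = 1/((-165 + 4*(-91)) - 8160) = 1/((-165 - 364) - 8160) = 1/(-529 - 8160) = 1/(-8689) = -1/8689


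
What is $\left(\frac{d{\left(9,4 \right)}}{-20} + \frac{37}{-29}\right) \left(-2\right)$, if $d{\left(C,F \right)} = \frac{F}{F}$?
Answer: $\frac{769}{290} \approx 2.6517$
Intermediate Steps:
$d{\left(C,F \right)} = 1$
$\left(\frac{d{\left(9,4 \right)}}{-20} + \frac{37}{-29}\right) \left(-2\right) = \left(1 \frac{1}{-20} + \frac{37}{-29}\right) \left(-2\right) = \left(1 \left(- \frac{1}{20}\right) + 37 \left(- \frac{1}{29}\right)\right) \left(-2\right) = \left(- \frac{1}{20} - \frac{37}{29}\right) \left(-2\right) = \left(- \frac{769}{580}\right) \left(-2\right) = \frac{769}{290}$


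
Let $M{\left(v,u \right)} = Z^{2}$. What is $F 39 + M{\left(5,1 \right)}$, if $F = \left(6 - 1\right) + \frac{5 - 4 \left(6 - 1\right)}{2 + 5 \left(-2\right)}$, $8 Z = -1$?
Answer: $\frac{17161}{64} \approx 268.14$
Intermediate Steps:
$Z = - \frac{1}{8}$ ($Z = \frac{1}{8} \left(-1\right) = - \frac{1}{8} \approx -0.125$)
$F = \frac{55}{8}$ ($F = 5 + \frac{5 - 20}{2 - 10} = 5 + \frac{5 - 20}{-8} = 5 - - \frac{15}{8} = 5 + \frac{15}{8} = \frac{55}{8} \approx 6.875$)
$M{\left(v,u \right)} = \frac{1}{64}$ ($M{\left(v,u \right)} = \left(- \frac{1}{8}\right)^{2} = \frac{1}{64}$)
$F 39 + M{\left(5,1 \right)} = \frac{55}{8} \cdot 39 + \frac{1}{64} = \frac{2145}{8} + \frac{1}{64} = \frac{17161}{64}$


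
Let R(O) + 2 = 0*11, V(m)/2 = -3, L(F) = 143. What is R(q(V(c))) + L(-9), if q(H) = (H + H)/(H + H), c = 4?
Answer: 141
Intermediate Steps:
V(m) = -6 (V(m) = 2*(-3) = -6)
q(H) = 1 (q(H) = (2*H)/((2*H)) = (2*H)*(1/(2*H)) = 1)
R(O) = -2 (R(O) = -2 + 0*11 = -2 + 0 = -2)
R(q(V(c))) + L(-9) = -2 + 143 = 141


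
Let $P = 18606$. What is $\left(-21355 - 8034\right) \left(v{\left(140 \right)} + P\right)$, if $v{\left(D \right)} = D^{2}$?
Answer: $-1122836134$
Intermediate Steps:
$\left(-21355 - 8034\right) \left(v{\left(140 \right)} + P\right) = \left(-21355 - 8034\right) \left(140^{2} + 18606\right) = \left(-21355 - 8034\right) \left(19600 + 18606\right) = \left(-29389\right) 38206 = -1122836134$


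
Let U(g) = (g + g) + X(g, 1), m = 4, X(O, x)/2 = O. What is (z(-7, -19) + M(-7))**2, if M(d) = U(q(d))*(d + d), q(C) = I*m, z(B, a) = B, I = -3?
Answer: 442225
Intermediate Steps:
X(O, x) = 2*O
q(C) = -12 (q(C) = -3*4 = -12)
U(g) = 4*g (U(g) = (g + g) + 2*g = 2*g + 2*g = 4*g)
M(d) = -96*d (M(d) = (4*(-12))*(d + d) = -96*d)
(z(-7, -19) + M(-7))**2 = (-7 - 96*(-7))**2 = (-7 + 672)**2 = 665**2 = 442225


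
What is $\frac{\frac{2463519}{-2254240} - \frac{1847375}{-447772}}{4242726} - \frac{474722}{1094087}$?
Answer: $- \frac{508253902486568211589319}{1171369566890805818427840} \approx -0.4339$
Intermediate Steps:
$\frac{\frac{2463519}{-2254240} - \frac{1847375}{-447772}}{4242726} - \frac{474722}{1094087} = \left(2463519 \left(- \frac{1}{2254240}\right) - - \frac{1847375}{447772}\right) \frac{1}{4242726} - \frac{474722}{1094087} = \left(- \frac{2463519}{2254240} + \frac{1847375}{447772}\right) \frac{1}{4242726} - \frac{474722}{1094087} = \frac{765332947583}{252346388320} \cdot \frac{1}{4242726} - \frac{474722}{1094087} = \frac{765332947583}{1070636582731360320} - \frac{474722}{1094087} = - \frac{508253902486568211589319}{1171369566890805818427840}$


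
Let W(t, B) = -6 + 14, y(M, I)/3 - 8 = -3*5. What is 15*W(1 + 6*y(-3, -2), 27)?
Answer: 120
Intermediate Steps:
y(M, I) = -21 (y(M, I) = 24 + 3*(-3*5) = 24 + 3*(-15) = 24 - 45 = -21)
W(t, B) = 8
15*W(1 + 6*y(-3, -2), 27) = 15*8 = 120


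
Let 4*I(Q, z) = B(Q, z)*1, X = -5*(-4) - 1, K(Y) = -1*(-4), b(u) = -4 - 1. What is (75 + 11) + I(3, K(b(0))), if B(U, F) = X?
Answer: 363/4 ≈ 90.750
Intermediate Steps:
b(u) = -5
K(Y) = 4
X = 19 (X = 20 - 1 = 19)
B(U, F) = 19
I(Q, z) = 19/4 (I(Q, z) = (19*1)/4 = (1/4)*19 = 19/4)
(75 + 11) + I(3, K(b(0))) = (75 + 11) + 19/4 = 86 + 19/4 = 363/4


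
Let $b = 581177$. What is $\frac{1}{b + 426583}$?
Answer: $\frac{1}{1007760} \approx 9.923 \cdot 10^{-7}$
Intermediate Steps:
$\frac{1}{b + 426583} = \frac{1}{581177 + 426583} = \frac{1}{1007760}$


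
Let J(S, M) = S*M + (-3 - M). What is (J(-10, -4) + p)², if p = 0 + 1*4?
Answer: 2025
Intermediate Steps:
J(S, M) = -3 - M + M*S (J(S, M) = M*S + (-3 - M) = -3 - M + M*S)
p = 4 (p = 0 + 4 = 4)
(J(-10, -4) + p)² = ((-3 - 1*(-4) - 4*(-10)) + 4)² = ((-3 + 4 + 40) + 4)² = (41 + 4)² = 45² = 2025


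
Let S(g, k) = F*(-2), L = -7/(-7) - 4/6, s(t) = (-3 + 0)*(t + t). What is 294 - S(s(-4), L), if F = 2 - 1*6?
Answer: 286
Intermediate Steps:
F = -4 (F = 2 - 6 = -4)
s(t) = -6*t
L = ⅓ (L = -7*(-⅐) - 4*⅙ = 1 - ⅔ = ⅓ ≈ 0.33333)
S(g, k) = 8 (S(g, k) = -4*(-2) = 8)
294 - S(s(-4), L) = 294 - 1*8 = 294 - 8 = 286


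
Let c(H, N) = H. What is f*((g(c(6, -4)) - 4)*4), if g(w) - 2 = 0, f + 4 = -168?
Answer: 1376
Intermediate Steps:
f = -172 (f = -4 - 168 = -172)
g(w) = 2 (g(w) = 2 + 0 = 2)
f*((g(c(6, -4)) - 4)*4) = -172*(2 - 4)*4 = -(-344)*4 = -172*(-8) = 1376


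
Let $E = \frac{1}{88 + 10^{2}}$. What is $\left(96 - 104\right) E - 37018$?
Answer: $- \frac{1739848}{47} \approx -37018.0$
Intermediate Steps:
$E = \frac{1}{188}$ ($E = \frac{1}{88 + 100} = \frac{1}{188} \approx 0.0053191$)
$\left(96 - 104\right) E - 37018 = \left(96 - 104\right) \frac{1}{188} - 37018 = \left(-8\right) \frac{1}{188} - 37018 = - \frac{2}{47} - 37018 = - \frac{1739848}{47}$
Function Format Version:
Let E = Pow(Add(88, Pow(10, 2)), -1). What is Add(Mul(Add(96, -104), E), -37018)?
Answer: Rational(-1739848, 47) ≈ -37018.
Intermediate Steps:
E = Rational(1, 188) (E = Pow(Add(88, 100), -1) = Pow(188, -1) = Rational(1, 188) ≈ 0.0053191)
Add(Mul(Add(96, -104), E), -37018) = Add(Mul(Add(96, -104), Rational(1, 188)), -37018) = Add(Mul(-8, Rational(1, 188)), -37018) = Add(Rational(-2, 47), -37018) = Rational(-1739848, 47)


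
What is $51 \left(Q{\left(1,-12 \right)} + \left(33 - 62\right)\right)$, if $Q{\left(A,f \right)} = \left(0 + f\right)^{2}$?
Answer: $5865$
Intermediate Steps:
$Q{\left(A,f \right)} = f^{2}$
$51 \left(Q{\left(1,-12 \right)} + \left(33 - 62\right)\right) = 51 \left(\left(-12\right)^{2} + \left(33 - 62\right)\right) = 51 \left(144 + \left(33 - 62\right)\right) = 51 \left(144 - 29\right) = 51 \cdot 115 = 5865$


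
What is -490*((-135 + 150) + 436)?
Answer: -220990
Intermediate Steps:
-490*((-135 + 150) + 436) = -490*(15 + 436) = -490*451 = -220990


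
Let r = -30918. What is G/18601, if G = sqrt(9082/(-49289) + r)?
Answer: 4*I*sqrt(4694550471311)/916824689 ≈ 0.009453*I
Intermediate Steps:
G = 4*I*sqrt(4694550471311)/49289 (G = sqrt(9082/(-49289) - 30918) = sqrt(9082*(-1/49289) - 30918) = sqrt(-9082/49289 - 30918) = sqrt(-1523926384/49289) = 4*I*sqrt(4694550471311)/49289 ≈ 175.84*I)
G/18601 = (4*I*sqrt(4694550471311)/49289)/18601 = (4*I*sqrt(4694550471311)/49289)*(1/18601) = 4*I*sqrt(4694550471311)/916824689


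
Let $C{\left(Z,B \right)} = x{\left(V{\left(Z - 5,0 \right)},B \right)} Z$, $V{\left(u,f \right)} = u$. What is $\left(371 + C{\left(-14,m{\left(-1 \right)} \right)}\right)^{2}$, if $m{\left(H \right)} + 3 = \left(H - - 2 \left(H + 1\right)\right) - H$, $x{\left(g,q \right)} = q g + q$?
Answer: $148225$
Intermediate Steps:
$x{\left(g,q \right)} = q + g q$ ($x{\left(g,q \right)} = g q + q = q + g q$)
$m{\left(H \right)} = -1 + 2 H$ ($m{\left(H \right)} = -3 - - 2 \left(H + 1\right) = -3 - - 2 \left(1 + H\right) = -3 + \left(\left(H - \left(-2 - 2 H\right)\right) - H\right) = -3 + \left(\left(H + \left(2 + 2 H\right)\right) - H\right) = -3 + \left(\left(2 + 3 H\right) - H\right) = -3 + \left(2 + 2 H\right) = -1 + 2 H$)
$C{\left(Z,B \right)} = B Z \left(-4 + Z\right)$ ($C{\left(Z,B \right)} = B \left(1 + \left(Z - 5\right)\right) Z = B \left(1 + \left(-5 + Z\right)\right) Z = B \left(-4 + Z\right) Z = B Z \left(-4 + Z\right)$)
$\left(371 + C{\left(-14,m{\left(-1 \right)} \right)}\right)^{2} = \left(371 + \left(-1 + 2 \left(-1\right)\right) \left(-14\right) \left(-4 - 14\right)\right)^{2} = \left(371 + \left(-1 - 2\right) \left(-14\right) \left(-18\right)\right)^{2} = \left(371 - \left(-42\right) \left(-18\right)\right)^{2} = \left(371 - 756\right)^{2} = \left(-385\right)^{2} = 148225$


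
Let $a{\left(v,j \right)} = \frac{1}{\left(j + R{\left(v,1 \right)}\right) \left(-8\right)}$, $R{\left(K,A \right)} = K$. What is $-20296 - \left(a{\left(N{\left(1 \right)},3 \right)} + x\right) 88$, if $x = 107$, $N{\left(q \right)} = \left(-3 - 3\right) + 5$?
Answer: $- \frac{59413}{2} \approx -29707.0$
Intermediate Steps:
$N{\left(q \right)} = -1$ ($N{\left(q \right)} = -6 + 5 = -1$)
$a{\left(v,j \right)} = - \frac{1}{8 \left(j + v\right)}$ ($a{\left(v,j \right)} = \frac{1}{\left(j + v\right) \left(-8\right)} = \frac{1}{j + v} \left(- \frac{1}{8}\right) = - \frac{1}{8 \left(j + v\right)}$)
$-20296 - \left(a{\left(N{\left(1 \right)},3 \right)} + x\right) 88 = -20296 - \left(- \frac{1}{8 \cdot 3 + 8 \left(-1\right)} + 107\right) 88 = -20296 - \left(- \frac{1}{24 - 8} + 107\right) 88 = -20296 - \left(- \frac{1}{16} + 107\right) 88 = -20296 - \frac{1711}{16} \cdot 88 = -20296 - \frac{18821}{2} = - \frac{59413}{2}$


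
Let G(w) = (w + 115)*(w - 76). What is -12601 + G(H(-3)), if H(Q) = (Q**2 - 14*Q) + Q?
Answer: -17165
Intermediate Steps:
H(Q) = Q**2 - 13*Q
G(w) = (-76 + w)*(115 + w) (G(w) = (115 + w)*(-76 + w) = (-76 + w)*(115 + w))
-12601 + G(H(-3)) = -12601 + (-8740 + (-3*(-13 - 3))**2 + 39*(-3*(-13 - 3))) = -12601 + (-8740 + (-3*(-16))**2 + 39*(-3*(-16))) = -12601 + (-8740 + 48**2 + 39*48) = -12601 + (-8740 + 2304 + 1872) = -12601 - 4564 = -17165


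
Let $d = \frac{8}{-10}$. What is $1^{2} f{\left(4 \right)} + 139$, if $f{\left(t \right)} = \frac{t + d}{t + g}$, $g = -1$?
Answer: $\frac{2101}{15} \approx 140.07$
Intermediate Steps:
$d = - \frac{4}{5}$ ($d = 8 \left(- \frac{1}{10}\right) = - \frac{4}{5} \approx -0.8$)
$f{\left(t \right)} = \frac{- \frac{4}{5} + t}{-1 + t}$ ($f{\left(t \right)} = \frac{t - \frac{4}{5}}{t - 1} = \frac{- \frac{4}{5} + t}{-1 + t}$)
$1^{2} f{\left(4 \right)} + 139 = 1^{2} \frac{- \frac{4}{5} + 4}{-1 + 4} + 139 = 1 \cdot \frac{1}{3} \cdot \frac{16}{5} + 139 = 1 \cdot \frac{16}{15} + 139 = \frac{16}{15} + 139 = \frac{2101}{15}$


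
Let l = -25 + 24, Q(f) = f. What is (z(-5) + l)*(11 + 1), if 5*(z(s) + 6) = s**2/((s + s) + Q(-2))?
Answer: -89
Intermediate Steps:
l = -1
z(s) = -6 + s**2/(5*(-2 + 2*s)) (z(s) = -6 + (s**2/((s + s) - 2))/5 = -6 + (s**2/(2*s - 2))/5 = -6 + (s**2/(-2 + 2*s))/5 = -6 + s**2/(5*(-2 + 2*s)))
(z(-5) + l)*(11 + 1) = ((60 + (-5)**2 - 60*(-5))/(10*(-1 - 5)) - 1)*(11 + 1) = ((1/10)*(60 + 25 + 300)/(-6) - 1)*12 = ((1/10)*(-1/6)*385 - 1)*12 = (-77/12 - 1)*12 = -89/12*12 = -89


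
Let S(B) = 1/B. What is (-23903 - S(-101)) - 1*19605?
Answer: -4394307/101 ≈ -43508.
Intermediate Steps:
(-23903 - S(-101)) - 1*19605 = (-23903 - 1/(-101)) - 1*19605 = (-23903 - 1*(-1/101)) - 19605 = (-23903 + 1/101) - 19605 = -2414202/101 - 19605 = -4394307/101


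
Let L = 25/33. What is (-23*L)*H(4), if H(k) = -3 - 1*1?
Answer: 2300/33 ≈ 69.697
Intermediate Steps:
H(k) = -4 (H(k) = -3 - 1 = -4)
L = 25/33 (L = 25*(1/33) = 25/33 ≈ 0.75758)
(-23*L)*H(4) = -23*25/33*(-4) = -575/33*(-4) = 2300/33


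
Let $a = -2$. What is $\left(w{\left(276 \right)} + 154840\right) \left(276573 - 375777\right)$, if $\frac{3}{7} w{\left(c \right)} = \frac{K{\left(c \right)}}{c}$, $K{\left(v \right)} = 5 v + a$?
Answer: $- \frac{1059971311322}{69} \approx -1.5362 \cdot 10^{10}$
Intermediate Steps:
$K{\left(v \right)} = -2 + 5 v$ ($K{\left(v \right)} = 5 v - 2 = -2 + 5 v$)
$w{\left(c \right)} = \frac{7 \left(-2 + 5 c\right)}{3 c}$ ($w{\left(c \right)} = \frac{7 \frac{-2 + 5 c}{c}}{3} = \frac{7 \left(-2 + 5 c\right)}{3 c}$)
$\left(w{\left(276 \right)} + 154840\right) \left(276573 - 375777\right) = \left(\frac{7 \left(-2 + 5 \cdot 276\right)}{3 \cdot 276} + 154840\right) \left(276573 - 375777\right) = \left(\frac{7}{3} \cdot \frac{1}{276} \left(-2 + 1380\right) + 154840\right) \left(-99204\right) = \left(\frac{7}{3} \cdot \frac{1}{276} \cdot 1378 + 154840\right) \left(-99204\right) = \left(\frac{4823}{414} + 154840\right) \left(-99204\right) = \frac{64108583}{414} \left(-99204\right) = - \frac{1059971311322}{69}$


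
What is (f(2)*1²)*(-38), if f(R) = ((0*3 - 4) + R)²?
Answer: -152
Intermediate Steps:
f(R) = (-4 + R)² (f(R) = ((0 - 4) + R)² = (-4 + R)²)
(f(2)*1²)*(-38) = ((-4 + 2)²*1²)*(-38) = ((-2)²*1)*(-38) = (4*1)*(-38) = 4*(-38) = -152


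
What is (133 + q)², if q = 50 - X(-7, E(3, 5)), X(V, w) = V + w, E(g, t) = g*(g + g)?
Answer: 29584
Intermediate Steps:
E(g, t) = 2*g² (E(g, t) = g*(2*g) = 2*g²)
q = 39 (q = 50 - (-7 + 2*3²) = 50 - (-7 + 2*9) = 50 - (-7 + 18) = 50 - 1*11 = 50 - 11 = 39)
(133 + q)² = (133 + 39)² = 172² = 29584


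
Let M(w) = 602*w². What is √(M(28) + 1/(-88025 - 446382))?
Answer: 5*√5391589534034433/534407 ≈ 687.00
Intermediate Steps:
√(M(28) + 1/(-88025 - 446382)) = √(602*28² + 1/(-88025 - 446382)) = √(602*784 + 1/(-534407)) = √(471968 - 1/534407) = √(252223002975/534407) = 5*√5391589534034433/534407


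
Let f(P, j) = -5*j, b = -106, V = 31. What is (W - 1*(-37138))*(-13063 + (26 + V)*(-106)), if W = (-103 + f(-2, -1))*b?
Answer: -907984230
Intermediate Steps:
W = 10388 (W = (-103 - 5*(-1))*(-106) = (-103 + 5)*(-106) = -98*(-106) = 10388)
(W - 1*(-37138))*(-13063 + (26 + V)*(-106)) = (10388 - 1*(-37138))*(-13063 + (26 + 31)*(-106)) = (10388 + 37138)*(-13063 + 57*(-106)) = 47526*(-13063 - 6042) = 47526*(-19105) = -907984230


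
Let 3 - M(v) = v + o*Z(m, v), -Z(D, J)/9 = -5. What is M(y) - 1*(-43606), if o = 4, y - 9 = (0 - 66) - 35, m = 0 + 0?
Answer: 43521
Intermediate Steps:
m = 0
Z(D, J) = 45 (Z(D, J) = -9*(-5) = 45)
y = -92 (y = 9 + ((0 - 66) - 35) = 9 + (-66 - 35) = 9 - 101 = -92)
M(v) = -177 - v (M(v) = 3 - (v + 4*45) = 3 - (v + 180) = 3 - (180 + v) = 3 + (-180 - v) = -177 - v)
M(y) - 1*(-43606) = (-177 - 1*(-92)) - 1*(-43606) = (-177 + 92) + 43606 = -85 + 43606 = 43521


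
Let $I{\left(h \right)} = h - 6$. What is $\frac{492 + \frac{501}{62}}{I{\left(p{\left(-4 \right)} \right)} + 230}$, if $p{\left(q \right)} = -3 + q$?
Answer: $\frac{31005}{13454} \approx 2.3045$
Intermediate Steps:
$I{\left(h \right)} = -6 + h$
$\frac{492 + \frac{501}{62}}{I{\left(p{\left(-4 \right)} \right)} + 230} = \frac{492 + \frac{501}{62}}{\left(-6 - 7\right) + 230} = \frac{492 + 501 \cdot \frac{1}{62}}{\left(-6 - 7\right) + 230} = \frac{492 + \frac{501}{62}}{-13 + 230} = \frac{31005}{62 \cdot 217} = \frac{31005}{62} \cdot \frac{1}{217} = \frac{31005}{13454}$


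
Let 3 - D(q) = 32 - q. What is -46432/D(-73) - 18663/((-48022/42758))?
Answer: 20906249503/1224561 ≈ 17072.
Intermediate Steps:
D(q) = -29 + q (D(q) = 3 - (32 - q) = 3 + (-32 + q) = -29 + q)
-46432/D(-73) - 18663/((-48022/42758)) = -46432/(-29 - 73) - 18663/((-48022/42758)) = -46432/(-102) - 18663/((-48022*1/42758)) = -46432*(-1/102) - 18663/(-24011/21379) = 23216/51 - 18663*(-21379/24011) = 23216/51 + 398996277/24011 = 20906249503/1224561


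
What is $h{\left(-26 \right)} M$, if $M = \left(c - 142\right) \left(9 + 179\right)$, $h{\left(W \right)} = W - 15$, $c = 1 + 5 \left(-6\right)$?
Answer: $1318068$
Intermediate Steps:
$c = -29$ ($c = 1 - 30 = -29$)
$h{\left(W \right)} = -15 + W$
$M = -32148$ ($M = \left(-29 - 142\right) \left(9 + 179\right) = \left(-29 - 142\right) 188 = \left(-171\right) 188 = -32148$)
$h{\left(-26 \right)} M = \left(-15 - 26\right) \left(-32148\right) = \left(-41\right) \left(-32148\right) = 1318068$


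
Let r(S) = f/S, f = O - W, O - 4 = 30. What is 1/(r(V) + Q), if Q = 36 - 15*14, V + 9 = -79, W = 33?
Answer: -88/15313 ≈ -0.0057468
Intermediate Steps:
O = 34 (O = 4 + 30 = 34)
f = 1 (f = 34 - 1*33 = 34 - 33 = 1)
V = -88 (V = -9 - 79 = -88)
r(S) = 1/S
Q = -174 (Q = 36 - 210 = -174)
1/(r(V) + Q) = 1/(1/(-88) - 174) = 1/(-1/88 - 174) = 1/(-15313/88) = -88/15313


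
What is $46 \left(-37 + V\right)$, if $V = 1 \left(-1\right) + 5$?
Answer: $-1518$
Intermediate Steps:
$V = 4$ ($V = -1 + 5 = 4$)
$46 \left(-37 + V\right) = 46 \left(-37 + 4\right) = 46 \left(-33\right) = -1518$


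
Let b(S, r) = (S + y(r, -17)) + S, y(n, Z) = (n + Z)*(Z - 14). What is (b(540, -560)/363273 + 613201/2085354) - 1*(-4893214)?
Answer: 1235622748944187193/252517601214 ≈ 4.8932e+6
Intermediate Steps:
y(n, Z) = (-14 + Z)*(Z + n) (y(n, Z) = (Z + n)*(-14 + Z) = (-14 + Z)*(Z + n))
b(S, r) = 527 - 31*r + 2*S (b(S, r) = (S + ((-17)**2 - 14*(-17) - 14*r - 17*r)) + S = (S + (289 + 238 - 14*r - 17*r)) + S = (S + (527 - 31*r)) + S = (527 + S - 31*r) + S = 527 - 31*r + 2*S)
(b(540, -560)/363273 + 613201/2085354) - 1*(-4893214) = ((527 - 31*(-560) + 2*540)/363273 + 613201/2085354) - 1*(-4893214) = ((527 + 17360 + 1080)*(1/363273) + 613201*(1/2085354)) + 4893214 = (18967*(1/363273) + 613201/2085354) + 4893214 = (18967/363273 + 613201/2085354) + 4893214 = 87437425397/252517601214 + 4893214 = 1235622748944187193/252517601214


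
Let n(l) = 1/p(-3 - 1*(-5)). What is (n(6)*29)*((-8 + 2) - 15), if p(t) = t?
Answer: -609/2 ≈ -304.50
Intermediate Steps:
n(l) = ½ (n(l) = 1/(-3 - 1*(-5)) = 1/(-3 + 5) = 1/2 = ½)
(n(6)*29)*((-8 + 2) - 15) = ((½)*29)*((-8 + 2) - 15) = 29*(-6 - 15)/2 = (29/2)*(-21) = -609/2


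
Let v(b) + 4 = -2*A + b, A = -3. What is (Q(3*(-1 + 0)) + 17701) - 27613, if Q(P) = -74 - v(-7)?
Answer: -9981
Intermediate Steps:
v(b) = 2 + b (v(b) = -4 + (-2*(-3) + b) = -4 + (6 + b) = 2 + b)
Q(P) = -69 (Q(P) = -74 - (2 - 7) = -74 - 1*(-5) = -74 + 5 = -69)
(Q(3*(-1 + 0)) + 17701) - 27613 = (-69 + 17701) - 27613 = 17632 - 27613 = -9981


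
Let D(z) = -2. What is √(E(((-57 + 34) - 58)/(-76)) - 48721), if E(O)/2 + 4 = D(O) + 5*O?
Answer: I*√70355062/38 ≈ 220.73*I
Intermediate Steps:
E(O) = -12 + 10*O (E(O) = -8 + 2*(-2 + 5*O) = -8 + (-4 + 10*O) = -12 + 10*O)
√(E(((-57 + 34) - 58)/(-76)) - 48721) = √((-12 + 10*(((-57 + 34) - 58)/(-76))) - 48721) = √((-12 + 10*((-23 - 58)*(-1/76))) - 48721) = √((-12 + 10*(-81*(-1/76))) - 48721) = √((-12 + 10*(81/76)) - 48721) = √((-12 + 405/38) - 48721) = √(-51/38 - 48721) = √(-1851449/38) = I*√70355062/38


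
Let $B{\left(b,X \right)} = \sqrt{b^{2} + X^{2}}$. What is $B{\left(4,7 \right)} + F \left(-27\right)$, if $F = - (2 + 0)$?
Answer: $54 + \sqrt{65} \approx 62.062$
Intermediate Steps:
$B{\left(b,X \right)} = \sqrt{X^{2} + b^{2}}$
$F = -2$ ($F = \left(-1\right) 2 = -2$)
$B{\left(4,7 \right)} + F \left(-27\right) = \sqrt{7^{2} + 4^{2}} - -54 = \sqrt{49 + 16} + 54 = \sqrt{65} + 54 = 54 + \sqrt{65}$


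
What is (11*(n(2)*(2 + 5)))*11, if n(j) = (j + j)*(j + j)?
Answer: 13552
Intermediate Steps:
n(j) = 4*j² (n(j) = (2*j)*(2*j) = 4*j²)
(11*(n(2)*(2 + 5)))*11 = (11*((4*2²)*(2 + 5)))*11 = (11*((4*4)*7))*11 = (11*(16*7))*11 = (11*112)*11 = 1232*11 = 13552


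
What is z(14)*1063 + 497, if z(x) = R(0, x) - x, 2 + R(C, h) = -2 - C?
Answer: -18637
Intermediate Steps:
R(C, h) = -4 - C (R(C, h) = -2 + (-2 - C) = -4 - C)
z(x) = -4 - x (z(x) = (-4 - 1*0) - x = (-4 + 0) - x = -4 - x)
z(14)*1063 + 497 = (-4 - 1*14)*1063 + 497 = (-4 - 14)*1063 + 497 = -18*1063 + 497 = -19134 + 497 = -18637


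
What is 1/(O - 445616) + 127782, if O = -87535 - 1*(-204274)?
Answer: 42024560813/328877 ≈ 1.2778e+5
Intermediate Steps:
O = 116739 (O = -87535 + 204274 = 116739)
1/(O - 445616) + 127782 = 1/(116739 - 445616) + 127782 = 1/(-328877) + 127782 = -1/328877 + 127782 = 42024560813/328877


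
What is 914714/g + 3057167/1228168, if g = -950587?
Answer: 1782680743077/1167480534616 ≈ 1.5269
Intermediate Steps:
914714/g + 3057167/1228168 = 914714/(-950587) + 3057167/1228168 = 914714*(-1/950587) + 3057167*(1/1228168) = -914714/950587 + 3057167/1228168 = 1782680743077/1167480534616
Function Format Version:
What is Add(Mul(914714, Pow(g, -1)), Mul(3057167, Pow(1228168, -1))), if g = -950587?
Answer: Rational(1782680743077, 1167480534616) ≈ 1.5269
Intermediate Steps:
Add(Mul(914714, Pow(g, -1)), Mul(3057167, Pow(1228168, -1))) = Add(Mul(914714, Pow(-950587, -1)), Mul(3057167, Pow(1228168, -1))) = Add(Mul(914714, Rational(-1, 950587)), Mul(3057167, Rational(1, 1228168))) = Add(Rational(-914714, 950587), Rational(3057167, 1228168)) = Rational(1782680743077, 1167480534616)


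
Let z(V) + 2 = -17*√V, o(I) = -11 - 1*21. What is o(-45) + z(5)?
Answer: -34 - 17*√5 ≈ -72.013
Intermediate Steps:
o(I) = -32 (o(I) = -11 - 21 = -32)
z(V) = -2 - 17*√V
o(-45) + z(5) = -32 + (-2 - 17*√5) = -34 - 17*√5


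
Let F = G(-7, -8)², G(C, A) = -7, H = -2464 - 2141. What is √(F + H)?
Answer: 2*I*√1139 ≈ 67.498*I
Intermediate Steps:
H = -4605
F = 49 (F = (-7)² = 49)
√(F + H) = √(49 - 4605) = √(-4556) = 2*I*√1139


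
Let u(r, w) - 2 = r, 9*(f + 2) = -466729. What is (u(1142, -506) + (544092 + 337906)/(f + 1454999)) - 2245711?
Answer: -14172465906183/6314122 ≈ -2.2446e+6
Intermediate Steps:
f = -466747/9 (f = -2 + (1/9)*(-466729) = -2 - 466729/9 = -466747/9 ≈ -51861.)
u(r, w) = 2 + r
(u(1142, -506) + (544092 + 337906)/(f + 1454999)) - 2245711 = ((2 + 1142) + (544092 + 337906)/(-466747/9 + 1454999)) - 2245711 = (1144 + 881998/(12628244/9)) - 2245711 = (1144 + 881998*(9/12628244)) - 2245711 = (1144 + 3968991/6314122) - 2245711 = 7227324559/6314122 - 2245711 = -14172465906183/6314122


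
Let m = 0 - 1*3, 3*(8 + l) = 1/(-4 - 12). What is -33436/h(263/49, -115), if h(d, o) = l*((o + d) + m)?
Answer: -11234496/303545 ≈ -37.011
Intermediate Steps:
l = -385/48 (l = -8 + 1/(3*(-4 - 12)) = -8 + (1/3)/(-16) = -8 + (1/3)*(-1/16) = -8 - 1/48 = -385/48 ≈ -8.0208)
m = -3 (m = 0 - 3 = -3)
h(d, o) = 385/16 - 385*d/48 - 385*o/48 (h(d, o) = -385*((o + d) - 3)/48 = -385*((d + o) - 3)/48 = -385*(-3 + d + o)/48 = 385/16 - 385*d/48 - 385*o/48)
-33436/h(263/49, -115) = -33436/(385/16 - 101255/(48*49) - 385/48*(-115)) = -33436/(385/16 - 101255/(48*49) + 44275/48) = -33436/(385/16 - 385/48*263/49 + 44275/48) = -33436/(385/16 - 14465/336 + 44275/48) = -33436/303545/336 = -33436*336/303545 = -11234496/303545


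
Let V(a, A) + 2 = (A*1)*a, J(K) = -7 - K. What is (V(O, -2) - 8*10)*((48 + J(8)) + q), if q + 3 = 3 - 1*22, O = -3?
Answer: -836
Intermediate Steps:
q = -22 (q = -3 + (3 - 1*22) = -3 + (3 - 22) = -3 - 19 = -22)
V(a, A) = -2 + A*a (V(a, A) = -2 + (A*1)*a = -2 + A*a)
(V(O, -2) - 8*10)*((48 + J(8)) + q) = ((-2 - 2*(-3)) - 8*10)*((48 + (-7 - 1*8)) - 22) = ((-2 + 6) - 80)*((48 + (-7 - 8)) - 22) = (4 - 80)*((48 - 15) - 22) = -76*(33 - 22) = -76*11 = -836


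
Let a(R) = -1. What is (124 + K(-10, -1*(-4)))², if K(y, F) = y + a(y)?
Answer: 12769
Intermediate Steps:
K(y, F) = -1 + y (K(y, F) = y - 1 = -1 + y)
(124 + K(-10, -1*(-4)))² = (124 + (-1 - 10))² = (124 - 11)² = 113² = 12769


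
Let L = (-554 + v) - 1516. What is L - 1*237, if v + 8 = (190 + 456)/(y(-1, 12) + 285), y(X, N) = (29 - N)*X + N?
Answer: -323777/140 ≈ -2312.7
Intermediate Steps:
y(X, N) = N + X*(29 - N) (y(X, N) = X*(29 - N) + N = N + X*(29 - N))
v = -797/140 (v = -8 + (190 + 456)/((12 + 29*(-1) - 1*12*(-1)) + 285) = -8 + 646/((12 - 29 + 12) + 285) = -8 + 646/(-5 + 285) = -8 + 646/280 = -8 + 646*(1/280) = -8 + 323/140 = -797/140 ≈ -5.6929)
L = -290597/140 (L = (-554 - 797/140) - 1516 = -78357/140 - 1516 = -290597/140 ≈ -2075.7)
L - 1*237 = -290597/140 - 1*237 = -290597/140 - 237 = -323777/140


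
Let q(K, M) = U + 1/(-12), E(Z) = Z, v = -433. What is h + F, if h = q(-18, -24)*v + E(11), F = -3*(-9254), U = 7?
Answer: 297337/12 ≈ 24778.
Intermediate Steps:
q(K, M) = 83/12 (q(K, M) = 7 + 1/(-12) = 7 - 1/12 = 83/12)
F = 27762
h = -35807/12 (h = (83/12)*(-433) + 11 = -35939/12 + 11 = -35807/12 ≈ -2983.9)
h + F = -35807/12 + 27762 = 297337/12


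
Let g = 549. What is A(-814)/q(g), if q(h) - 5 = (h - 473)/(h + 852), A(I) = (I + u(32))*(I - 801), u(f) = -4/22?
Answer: 20263979940/77891 ≈ 2.6016e+5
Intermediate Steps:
u(f) = -2/11 (u(f) = -4*1/22 = -2/11)
A(I) = (-801 + I)*(-2/11 + I) (A(I) = (I - 2/11)*(I - 801) = (-2/11 + I)*(-801 + I) = (-801 + I)*(-2/11 + I))
q(h) = 5 + (-473 + h)/(852 + h) (q(h) = 5 + (h - 473)/(h + 852) = 5 + (-473 + h)/(852 + h))
A(-814)/q(g) = (1602/11 + (-814)² - 8813/11*(-814))/(((3787 + 6*549)/(852 + 549))) = (1602/11 + 662596 + 652162)/(((3787 + 3294)/1401)) = 14463940/(11*(((1/1401)*7081))) = 14463940/(11*(7081/1401)) = (14463940/11)*(1401/7081) = 20263979940/77891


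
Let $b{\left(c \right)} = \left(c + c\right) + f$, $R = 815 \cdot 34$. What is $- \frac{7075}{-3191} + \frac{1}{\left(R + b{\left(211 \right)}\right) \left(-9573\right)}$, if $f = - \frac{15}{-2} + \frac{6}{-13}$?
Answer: $\frac{15528528349}{7003750395} \approx 2.2172$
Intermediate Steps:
$R = 27710$
$f = \frac{183}{26}$ ($f = \left(-15\right) \left(- \frac{1}{2}\right) + 6 \left(- \frac{1}{13}\right) = \frac{15}{2} - \frac{6}{13} = \frac{183}{26} \approx 7.0385$)
$b{\left(c \right)} = \frac{183}{26} + 2 c$ ($b{\left(c \right)} = \left(c + c\right) + \frac{183}{26} = 2 c + \frac{183}{26} = \frac{183}{26} + 2 c$)
$- \frac{7075}{-3191} + \frac{1}{\left(R + b{\left(211 \right)}\right) \left(-9573\right)} = - \frac{7075}{-3191} + \frac{1}{\left(27710 + \left(\frac{183}{26} + 2 \cdot 211\right)\right) \left(-9573\right)} = \left(-7075\right) \left(- \frac{1}{3191}\right) + \frac{1}{27710 + \left(\frac{183}{26} + 422\right)} \left(- \frac{1}{9573}\right) = \frac{7075}{3191} + \frac{1}{27710 + \frac{11155}{26}} \left(- \frac{1}{9573}\right) = \frac{7075}{3191} + \frac{1}{\frac{731615}{26}} \left(- \frac{1}{9573}\right) = \frac{7075}{3191} + \frac{26}{731615} \left(- \frac{1}{9573}\right) = \frac{7075}{3191} - \frac{26}{7003750395} = \frac{15528528349}{7003750395}$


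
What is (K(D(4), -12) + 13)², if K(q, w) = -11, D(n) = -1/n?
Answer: 4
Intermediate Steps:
(K(D(4), -12) + 13)² = (-11 + 13)² = 2² = 4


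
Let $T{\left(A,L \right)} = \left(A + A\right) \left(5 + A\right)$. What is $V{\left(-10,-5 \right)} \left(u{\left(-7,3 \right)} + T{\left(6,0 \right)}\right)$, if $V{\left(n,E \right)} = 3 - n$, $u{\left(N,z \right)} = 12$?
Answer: $1872$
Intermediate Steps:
$T{\left(A,L \right)} = 2 A \left(5 + A\right)$
$V{\left(-10,-5 \right)} \left(u{\left(-7,3 \right)} + T{\left(6,0 \right)}\right) = \left(3 - -10\right) \left(12 + 2 \cdot 6 \left(5 + 6\right)\right) = \left(3 + 10\right) \left(12 + 2 \cdot 6 \cdot 11\right) = 13 \left(12 + 132\right) = 13 \cdot 144 = 1872$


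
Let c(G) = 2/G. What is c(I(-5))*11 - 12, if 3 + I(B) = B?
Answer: -59/4 ≈ -14.750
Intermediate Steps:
I(B) = -3 + B
c(I(-5))*11 - 12 = (2/(-3 - 5))*11 - 12 = (2/(-8))*11 - 12 = (2*(-1/8))*11 - 12 = -1/4*11 - 12 = -11/4 - 12 = -59/4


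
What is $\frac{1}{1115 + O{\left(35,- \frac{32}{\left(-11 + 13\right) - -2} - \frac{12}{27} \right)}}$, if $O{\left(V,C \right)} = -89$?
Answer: $\frac{1}{1026} \approx 0.00097466$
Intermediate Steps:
$\frac{1}{1115 + O{\left(35,- \frac{32}{\left(-11 + 13\right) - -2} - \frac{12}{27} \right)}} = \frac{1}{1115 - 89} = \frac{1}{1026}$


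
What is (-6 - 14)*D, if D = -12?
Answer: 240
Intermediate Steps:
(-6 - 14)*D = (-6 - 14)*(-12) = -20*(-12) = 240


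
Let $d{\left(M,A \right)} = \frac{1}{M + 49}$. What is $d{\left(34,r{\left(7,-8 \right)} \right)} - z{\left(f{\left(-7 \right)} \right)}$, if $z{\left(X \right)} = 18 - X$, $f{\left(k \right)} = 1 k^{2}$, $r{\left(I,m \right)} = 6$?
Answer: $\frac{2574}{83} \approx 31.012$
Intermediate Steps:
$d{\left(M,A \right)} = \frac{1}{49 + M}$
$f{\left(k \right)} = k^{2}$
$d{\left(34,r{\left(7,-8 \right)} \right)} - z{\left(f{\left(-7 \right)} \right)} = \frac{1}{49 + 34} - \left(18 - \left(-7\right)^{2}\right) = \frac{1}{83} - \left(18 - 49\right) = \frac{1}{83} - -31 = \frac{1}{83} + 31 = \frac{2574}{83}$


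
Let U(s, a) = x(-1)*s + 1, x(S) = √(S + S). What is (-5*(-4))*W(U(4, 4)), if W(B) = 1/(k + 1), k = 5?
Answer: 10/3 ≈ 3.3333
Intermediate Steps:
x(S) = √2*√S (x(S) = √(2*S) = √2*√S)
U(s, a) = 1 + I*s*√2 (U(s, a) = (√2*√(-1))*s + 1 = (√2*I)*s + 1 = (I*√2)*s + 1 = I*s*√2 + 1 = 1 + I*s*√2)
W(B) = ⅙ (W(B) = 1/(5 + 1) = 1/6 = ⅙)
(-5*(-4))*W(U(4, 4)) = -5*(-4)*(⅙) = 20*(⅙) = 10/3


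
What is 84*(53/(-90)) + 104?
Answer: 818/15 ≈ 54.533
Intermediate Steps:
84*(53/(-90)) + 104 = 84*(53*(-1/90)) + 104 = 84*(-53/90) + 104 = -742/15 + 104 = 818/15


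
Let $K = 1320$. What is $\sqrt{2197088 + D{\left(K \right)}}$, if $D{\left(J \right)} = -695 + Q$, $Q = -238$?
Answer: $13 \sqrt{12995} \approx 1481.9$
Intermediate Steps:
$D{\left(J \right)} = -933$ ($D{\left(J \right)} = -695 - 238 = -933$)
$\sqrt{2197088 + D{\left(K \right)}} = \sqrt{2197088 - 933} = \sqrt{2196155} = 13 \sqrt{12995}$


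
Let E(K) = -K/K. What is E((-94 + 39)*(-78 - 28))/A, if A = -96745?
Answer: 1/96745 ≈ 1.0336e-5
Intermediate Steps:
E(K) = -1 (E(K) = -1*1 = -1)
E((-94 + 39)*(-78 - 28))/A = -1/(-96745) = -1*(-1/96745) = 1/96745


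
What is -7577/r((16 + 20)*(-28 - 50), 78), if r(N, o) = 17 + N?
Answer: 7577/2791 ≈ 2.7148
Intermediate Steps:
-7577/r((16 + 20)*(-28 - 50), 78) = -7577/(17 + (16 + 20)*(-28 - 50)) = -7577/(17 + 36*(-78)) = -7577/(17 - 2808) = -7577/(-2791) = -7577*(-1/2791) = 7577/2791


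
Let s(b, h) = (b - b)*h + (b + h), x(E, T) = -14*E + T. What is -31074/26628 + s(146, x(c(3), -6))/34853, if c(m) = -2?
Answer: -25679729/22096802 ≈ -1.1621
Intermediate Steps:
x(E, T) = T - 14*E
s(b, h) = b + h (s(b, h) = 0*h + (b + h) = 0 + (b + h) = b + h)
-31074/26628 + s(146, x(c(3), -6))/34853 = -31074/26628 + (146 + (-6 - 14*(-2)))/34853 = -31074*1/26628 + (146 + (-6 + 28))*(1/34853) = -5179/4438 + (146 + 22)*(1/34853) = -5179/4438 + 168*(1/34853) = -5179/4438 + 24/4979 = -25679729/22096802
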